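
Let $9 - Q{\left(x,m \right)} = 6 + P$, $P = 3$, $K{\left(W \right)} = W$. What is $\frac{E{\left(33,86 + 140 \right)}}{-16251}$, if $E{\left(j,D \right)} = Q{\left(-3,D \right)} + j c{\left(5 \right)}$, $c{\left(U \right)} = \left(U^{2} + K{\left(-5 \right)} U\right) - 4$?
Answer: $\frac{44}{5417} \approx 0.0081226$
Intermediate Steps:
$c{\left(U \right)} = -4 + U^{2} - 5 U$ ($c{\left(U \right)} = \left(U^{2} - 5 U\right) - 4 = -4 + U^{2} - 5 U$)
$Q{\left(x,m \right)} = 0$ ($Q{\left(x,m \right)} = 9 - \left(6 + 3\right) = 9 - 9 = 0$)
$E{\left(j,D \right)} = - 4 j$ ($E{\left(j,D \right)} = 0 + j \left(-4 + 5^{2} - 25\right) = 0 + j \left(-4 + 25 - 25\right) = 0 + j \left(-4\right) = 0 - 4 j = - 4 j$)
$\frac{E{\left(33,86 + 140 \right)}}{-16251} = \frac{\left(-4\right) 33}{-16251} = \left(-132\right) \left(- \frac{1}{16251}\right) = \frac{44}{5417}$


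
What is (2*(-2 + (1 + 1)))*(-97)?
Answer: 0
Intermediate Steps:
(2*(-2 + (1 + 1)))*(-97) = (2*(-2 + 2))*(-97) = (2*0)*(-97) = 0*(-97) = 0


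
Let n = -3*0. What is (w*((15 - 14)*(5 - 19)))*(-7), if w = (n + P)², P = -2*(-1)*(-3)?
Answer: 3528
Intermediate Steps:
P = -6 (P = 2*(-3) = -6)
n = 0
w = 36 (w = (0 - 6)² = (-6)² = 36)
(w*((15 - 14)*(5 - 19)))*(-7) = (36*((15 - 14)*(5 - 19)))*(-7) = (36*(1*(-14)))*(-7) = (36*(-14))*(-7) = -504*(-7) = 3528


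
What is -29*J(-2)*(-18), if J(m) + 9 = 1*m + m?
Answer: -6786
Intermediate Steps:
J(m) = -9 + 2*m (J(m) = -9 + (1*m + m) = -9 + (m + m) = -9 + 2*m)
-29*J(-2)*(-18) = -29*(-9 + 2*(-2))*(-18) = -29*(-9 - 4)*(-18) = -29*(-13)*(-18) = 377*(-18) = -6786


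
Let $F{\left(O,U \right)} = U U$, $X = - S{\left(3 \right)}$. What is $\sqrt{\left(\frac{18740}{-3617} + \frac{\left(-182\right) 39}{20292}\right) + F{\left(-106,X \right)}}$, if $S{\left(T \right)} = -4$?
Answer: $\frac{\sqrt{1566586232482022}}{12232694} \approx 3.2356$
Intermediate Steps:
$X = 4$ ($X = \left(-1\right) \left(-4\right) = 4$)
$F{\left(O,U \right)} = U^{2}$
$\sqrt{\left(\frac{18740}{-3617} + \frac{\left(-182\right) 39}{20292}\right) + F{\left(-106,X \right)}} = \sqrt{\left(\frac{18740}{-3617} + \frac{\left(-182\right) 39}{20292}\right) + 4^{2}} = \sqrt{\left(18740 \left(- \frac{1}{3617}\right) - \frac{1183}{3382}\right) + 16} = \sqrt{\left(- \frac{18740}{3617} - \frac{1183}{3382}\right) + 16} = \sqrt{- \frac{67657591}{12232694} + 16} = \sqrt{\frac{128065513}{12232694}} = \frac{\sqrt{1566586232482022}}{12232694}$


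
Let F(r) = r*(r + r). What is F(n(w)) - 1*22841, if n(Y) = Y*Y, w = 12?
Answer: 18631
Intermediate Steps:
n(Y) = Y²
F(r) = 2*r² (F(r) = r*(2*r) = 2*r²)
F(n(w)) - 1*22841 = 2*(12²)² - 1*22841 = 2*144² - 22841 = 2*20736 - 22841 = 41472 - 22841 = 18631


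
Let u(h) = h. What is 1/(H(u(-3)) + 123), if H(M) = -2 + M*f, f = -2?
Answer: 1/127 ≈ 0.0078740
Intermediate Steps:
H(M) = -2 - 2*M (H(M) = -2 + M*(-2) = -2 - 2*M)
1/(H(u(-3)) + 123) = 1/((-2 - 2*(-3)) + 123) = 1/((-2 + 6) + 123) = 1/(4 + 123) = 1/127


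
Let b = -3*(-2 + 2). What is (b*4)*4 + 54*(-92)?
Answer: -4968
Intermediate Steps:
b = 0 (b = -3*0 = 0)
(b*4)*4 + 54*(-92) = (0*4)*4 + 54*(-92) = 0*4 - 4968 = 0 - 4968 = -4968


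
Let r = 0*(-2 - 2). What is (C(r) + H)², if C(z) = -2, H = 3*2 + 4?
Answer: 64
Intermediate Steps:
H = 10 (H = 6 + 4 = 10)
r = 0 (r = 0*(-4) = 0)
(C(r) + H)² = (-2 + 10)² = 8² = 64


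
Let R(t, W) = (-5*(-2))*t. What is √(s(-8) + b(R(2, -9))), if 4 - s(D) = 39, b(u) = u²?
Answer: √365 ≈ 19.105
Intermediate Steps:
R(t, W) = 10*t
s(D) = -35 (s(D) = 4 - 1*39 = 4 - 39 = -35)
√(s(-8) + b(R(2, -9))) = √(-35 + (10*2)²) = √(-35 + 20²) = √(-35 + 400) = √365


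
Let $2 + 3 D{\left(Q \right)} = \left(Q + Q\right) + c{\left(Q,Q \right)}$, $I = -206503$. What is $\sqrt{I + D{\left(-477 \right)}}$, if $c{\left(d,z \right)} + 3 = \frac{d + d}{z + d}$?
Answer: $\frac{i \sqrt{1861401}}{3} \approx 454.78 i$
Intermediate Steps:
$c{\left(d,z \right)} = -3 + \frac{2 d}{d + z}$ ($c{\left(d,z \right)} = -3 + \frac{d + d}{z + d} = -3 + \frac{2 d}{d + z}$)
$D{\left(Q \right)} = - \frac{4}{3} + \frac{2 Q}{3}$ ($D{\left(Q \right)} = - \frac{2}{3} + \frac{\left(Q + Q\right) + \frac{- Q - 3 Q}{Q + Q}}{3} = - \frac{2}{3} + \frac{2 Q + \frac{\left(-4\right) Q}{2 Q}}{3} = - \frac{2}{3} + \frac{2 Q + \frac{1}{2 Q} \left(- 4 Q\right)}{3} = - \frac{2}{3} + \frac{2 Q - 2}{3} = - \frac{2}{3} + \frac{-2 + 2 Q}{3} = - \frac{2}{3} + \left(- \frac{2}{3} + \frac{2 Q}{3}\right) = - \frac{4}{3} + \frac{2 Q}{3}$)
$\sqrt{I + D{\left(-477 \right)}} = \sqrt{-206503 + \left(- \frac{4}{3} + \frac{2}{3} \left(-477\right)\right)} = \sqrt{-206503 - \frac{958}{3}} = \sqrt{- \frac{620467}{3}} = \frac{i \sqrt{1861401}}{3}$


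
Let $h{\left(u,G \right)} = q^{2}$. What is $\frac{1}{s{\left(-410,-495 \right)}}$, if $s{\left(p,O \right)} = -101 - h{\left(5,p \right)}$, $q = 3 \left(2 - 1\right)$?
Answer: $- \frac{1}{110} \approx -0.0090909$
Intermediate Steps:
$q = 3$ ($q = 3 \cdot 1 = 3$)
$h{\left(u,G \right)} = 9$ ($h{\left(u,G \right)} = 3^{2} = 9$)
$s{\left(p,O \right)} = -110$ ($s{\left(p,O \right)} = -101 - 9 = -110$)
$\frac{1}{s{\left(-410,-495 \right)}} = \frac{1}{-110} = - \frac{1}{110}$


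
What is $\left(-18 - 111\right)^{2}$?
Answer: $16641$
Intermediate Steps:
$\left(-18 - 111\right)^{2} = \left(-129\right)^{2} = 16641$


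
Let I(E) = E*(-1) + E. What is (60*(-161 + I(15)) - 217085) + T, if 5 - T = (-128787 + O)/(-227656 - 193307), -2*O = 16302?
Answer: -31816429186/140321 ≈ -2.2674e+5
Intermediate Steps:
O = -8151 (O = -1/2*16302 = -8151)
I(E) = 0 (I(E) = -E + E = 0)
T = 655959/140321 (T = 5 - (-128787 - 8151)/(-227656 - 193307) = 5 - (-136938)/(-420963) = 5 - (-136938)*(-1)/420963 = 5 - 1*45646/140321 = 5 - 45646/140321 = 655959/140321 ≈ 4.6747)
(60*(-161 + I(15)) - 217085) + T = (60*(-161 + 0) - 217085) + 655959/140321 = (60*(-161) - 217085) + 655959/140321 = (-9660 - 217085) + 655959/140321 = -226745 + 655959/140321 = -31816429186/140321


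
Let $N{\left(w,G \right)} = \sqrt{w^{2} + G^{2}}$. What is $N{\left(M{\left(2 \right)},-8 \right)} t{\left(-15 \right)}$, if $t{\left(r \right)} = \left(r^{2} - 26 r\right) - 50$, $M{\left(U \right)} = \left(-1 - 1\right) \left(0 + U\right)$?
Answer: $2260 \sqrt{5} \approx 5053.5$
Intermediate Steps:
$M{\left(U \right)} = - 2 U$
$t{\left(r \right)} = -50 + r^{2} - 26 r$
$N{\left(w,G \right)} = \sqrt{G^{2} + w^{2}}$
$N{\left(M{\left(2 \right)},-8 \right)} t{\left(-15 \right)} = \sqrt{\left(-8\right)^{2} + \left(\left(-2\right) 2\right)^{2}} \left(-50 + \left(-15\right)^{2} - -390\right) = \sqrt{64 + \left(-4\right)^{2}} \left(-50 + 225 + 390\right) = \sqrt{64 + 16} \cdot 565 = \sqrt{80} \cdot 565 = 4 \sqrt{5} \cdot 565 = 2260 \sqrt{5}$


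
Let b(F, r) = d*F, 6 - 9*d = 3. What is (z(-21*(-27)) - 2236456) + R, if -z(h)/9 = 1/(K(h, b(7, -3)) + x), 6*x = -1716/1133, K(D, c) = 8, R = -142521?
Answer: -632808191/266 ≈ -2.3790e+6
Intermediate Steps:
d = ⅓ (d = ⅔ - ⅑*3 = ⅔ - ⅓ = ⅓ ≈ 0.33333)
b(F, r) = F/3
x = -26/103 (x = (-1716/1133)/6 = (-1716*1/1133)/6 = (⅙)*(-156/103) = -26/103 ≈ -0.25243)
z(h) = -309/266 (z(h) = -9/(8 - 26/103) = -9/798/103 = -9*103/798 = -309/266)
(z(-21*(-27)) - 2236456) + R = (-309/266 - 2236456) - 142521 = -594897605/266 - 142521 = -632808191/266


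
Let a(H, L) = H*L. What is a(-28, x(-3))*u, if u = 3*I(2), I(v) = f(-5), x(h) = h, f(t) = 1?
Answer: 252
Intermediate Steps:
I(v) = 1
u = 3 (u = 3*1 = 3)
a(-28, x(-3))*u = -28*(-3)*3 = 84*3 = 252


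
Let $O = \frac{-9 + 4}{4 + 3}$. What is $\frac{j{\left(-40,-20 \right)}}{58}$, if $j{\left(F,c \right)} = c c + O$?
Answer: $\frac{2795}{406} \approx 6.8842$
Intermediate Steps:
$O = - \frac{5}{7} \approx -0.71429$
$j{\left(F,c \right)} = - \frac{5}{7} + c^{2}$ ($j{\left(F,c \right)} = c c - \frac{5}{7} = c^{2} - \frac{5}{7} = - \frac{5}{7} + c^{2}$)
$\frac{j{\left(-40,-20 \right)}}{58} = \frac{- \frac{5}{7} + \left(-20\right)^{2}}{58} = \frac{- \frac{5}{7} + 400}{58} = \frac{1}{58} \cdot \frac{2795}{7} = \frac{2795}{406}$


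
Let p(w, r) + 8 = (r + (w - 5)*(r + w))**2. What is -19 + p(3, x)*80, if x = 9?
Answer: 17341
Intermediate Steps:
p(w, r) = -8 + (r + (-5 + w)*(r + w))**2 (p(w, r) = -8 + (r + (w - 5)*(r + w))**2 = -8 + (r + (-5 + w)*(r + w))**2)
-19 + p(3, x)*80 = -19 + (-8 + (3**2 - 5*3 - 4*9 + 9*3)**2)*80 = -19 + (-8 + (9 - 15 - 36 + 27)**2)*80 = -19 + (-8 + (-15)**2)*80 = -19 + (-8 + 225)*80 = -19 + 217*80 = -19 + 17360 = 17341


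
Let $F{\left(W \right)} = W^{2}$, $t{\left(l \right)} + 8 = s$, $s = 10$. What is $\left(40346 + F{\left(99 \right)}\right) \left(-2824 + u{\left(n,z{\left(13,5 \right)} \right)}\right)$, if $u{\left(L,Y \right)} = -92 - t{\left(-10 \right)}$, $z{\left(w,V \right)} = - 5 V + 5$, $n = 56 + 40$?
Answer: $-146328946$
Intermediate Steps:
$n = 96$
$t{\left(l \right)} = 2$ ($t{\left(l \right)} = -8 + 10 = 2$)
$z{\left(w,V \right)} = 5 - 5 V$
$u{\left(L,Y \right)} = -94$ ($u{\left(L,Y \right)} = -92 - 2 = -94$)
$\left(40346 + F{\left(99 \right)}\right) \left(-2824 + u{\left(n,z{\left(13,5 \right)} \right)}\right) = \left(40346 + 99^{2}\right) \left(-2824 - 94\right) = \left(40346 + 9801\right) \left(-2918\right) = 50147 \left(-2918\right) = -146328946$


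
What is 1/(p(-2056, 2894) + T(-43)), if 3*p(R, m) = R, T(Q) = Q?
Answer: -3/2185 ≈ -0.0013730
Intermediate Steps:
p(R, m) = R/3
1/(p(-2056, 2894) + T(-43)) = 1/((⅓)*(-2056) - 43) = 1/(-2056/3 - 43) = 1/(-2185/3) = -3/2185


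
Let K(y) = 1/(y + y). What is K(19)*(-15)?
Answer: -15/38 ≈ -0.39474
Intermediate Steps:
K(y) = 1/(2*y)
K(19)*(-15) = ((½)/19)*(-15) = ((½)*(1/19))*(-15) = (1/38)*(-15) = -15/38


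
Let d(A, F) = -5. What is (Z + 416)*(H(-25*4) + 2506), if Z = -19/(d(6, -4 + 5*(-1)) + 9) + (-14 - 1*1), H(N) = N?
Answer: 1906755/2 ≈ 9.5338e+5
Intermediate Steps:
Z = -79/4 (Z = -19/(-5 + 9) + (-14 - 1*1) = -19/4 + (-14 - 1) = (1/4)*(-19) - 15 = -19/4 - 15 = -79/4 ≈ -19.750)
(Z + 416)*(H(-25*4) + 2506) = (-79/4 + 416)*(-25*4 + 2506) = 1585*(-100 + 2506)/4 = (1585/4)*2406 = 1906755/2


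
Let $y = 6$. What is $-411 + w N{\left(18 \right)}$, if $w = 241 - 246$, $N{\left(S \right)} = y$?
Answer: $-441$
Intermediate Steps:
$N{\left(S \right)} = 6$
$w = -5$
$-411 + w N{\left(18 \right)} = -411 - 30 = -441$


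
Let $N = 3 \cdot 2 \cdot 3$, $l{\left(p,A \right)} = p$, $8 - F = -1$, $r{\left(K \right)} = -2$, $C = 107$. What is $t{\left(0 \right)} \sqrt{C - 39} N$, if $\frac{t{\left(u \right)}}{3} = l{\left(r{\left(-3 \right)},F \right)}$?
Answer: $- 216 \sqrt{17} \approx -890.59$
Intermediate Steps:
$F = 9$ ($F = 8 - -1 = 8 + 1 = 9$)
$t{\left(u \right)} = -6$ ($t{\left(u \right)} = 3 \left(-2\right) = -6$)
$N = 18$ ($N = 3 \cdot 6 = 18$)
$t{\left(0 \right)} \sqrt{C - 39} N = - 6 \sqrt{107 - 39} \cdot 18 = - 6 \sqrt{68} \cdot 18 = - 6 \cdot 2 \sqrt{17} \cdot 18 = - 12 \sqrt{17} \cdot 18 = - 216 \sqrt{17}$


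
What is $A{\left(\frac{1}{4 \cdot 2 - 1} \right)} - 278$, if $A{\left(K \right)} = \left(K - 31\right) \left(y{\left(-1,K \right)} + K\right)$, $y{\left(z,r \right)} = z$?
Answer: $- \frac{12326}{49} \approx -251.55$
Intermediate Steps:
$A{\left(K \right)} = \left(-1 + K\right) \left(-31 + K\right)$ ($A{\left(K \right)} = \left(K - 31\right) \left(-1 + K\right) = \left(-31 + K\right) \left(-1 + K\right) = \left(-1 + K\right) \left(-31 + K\right)$)
$A{\left(\frac{1}{4 \cdot 2 - 1} \right)} - 278 = \left(31 + \left(\frac{1}{4 \cdot 2 - 1}\right)^{2} - \frac{32}{4 \cdot 2 - 1}\right) - 278 = \left(31 + \left(\frac{1}{8 - 1}\right)^{2} - \frac{32}{8 - 1}\right) - 278 = \left(31 + \left(\frac{1}{7}\right)^{2} - \frac{32}{7}\right) - 278 = \left(31 + \frac{1}{49} - \frac{32}{7}\right) - 278 = \frac{1296}{49} - 278 = - \frac{12326}{49}$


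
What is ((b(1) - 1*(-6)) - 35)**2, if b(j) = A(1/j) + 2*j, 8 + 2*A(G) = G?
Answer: 3721/4 ≈ 930.25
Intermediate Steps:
A(G) = -4 + G/2
b(j) = -4 + 1/(2*j) + 2*j (b(j) = (-4 + (1/j)/2) + 2*j = (-4 + 1/(2*j)) + 2*j = -4 + 1/(2*j) + 2*j)
((b(1) - 1*(-6)) - 35)**2 = (((-4 + (1/2)/1 + 2*1) - 1*(-6)) - 35)**2 = (((-4 + (1/2)*1 + 2) + 6) - 35)**2 = (((-4 + 1/2 + 2) + 6) - 35)**2 = ((-3/2 + 6) - 35)**2 = (9/2 - 35)**2 = (-61/2)**2 = 3721/4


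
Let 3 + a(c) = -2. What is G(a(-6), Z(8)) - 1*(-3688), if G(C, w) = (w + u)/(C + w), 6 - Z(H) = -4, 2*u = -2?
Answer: 18449/5 ≈ 3689.8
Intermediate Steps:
u = -1 (u = (1/2)*(-2) = -1)
a(c) = -5 (a(c) = -3 - 2 = -5)
Z(H) = 10 (Z(H) = 6 - 1*(-4) = 6 + 4 = 10)
G(C, w) = (-1 + w)/(C + w) (G(C, w) = (w - 1)/(C + w) = (-1 + w)/(C + w))
G(a(-6), Z(8)) - 1*(-3688) = (-1 + 10)/(-5 + 10) - 1*(-3688) = 9/5 + 3688 = 18449/5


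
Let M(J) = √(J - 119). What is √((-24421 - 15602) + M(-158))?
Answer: √(-40023 + I*√277) ≈ 0.0416 + 200.06*I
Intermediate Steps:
M(J) = √(-119 + J)
√((-24421 - 15602) + M(-158)) = √((-24421 - 15602) + √(-119 - 158)) = √(-40023 + √(-277)) = √(-40023 + I*√277)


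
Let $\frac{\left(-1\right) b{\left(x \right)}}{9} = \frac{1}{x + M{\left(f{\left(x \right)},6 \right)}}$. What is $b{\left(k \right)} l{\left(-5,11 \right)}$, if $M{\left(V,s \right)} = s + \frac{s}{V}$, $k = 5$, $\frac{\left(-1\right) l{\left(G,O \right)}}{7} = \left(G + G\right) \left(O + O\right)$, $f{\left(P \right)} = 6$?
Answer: $-1155$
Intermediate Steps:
$l{\left(G,O \right)} = - 28 G O$ ($l{\left(G,O \right)} = - 7 \left(G + G\right) \left(O + O\right) = - 7 \cdot 2 G 2 O = - 7 \cdot 4 G O = - 28 G O$)
$b{\left(x \right)} = - \frac{9}{7 + x}$ ($b{\left(x \right)} = - \frac{9}{x + \left(6 + \frac{6}{6}\right)} = - \frac{9}{x + \left(6 + 6 \cdot \frac{1}{6}\right)} = - \frac{9}{x + \left(6 + 1\right)} = - \frac{9}{x + 7} = - \frac{9}{7 + x}$)
$b{\left(k \right)} l{\left(-5,11 \right)} = - \frac{9}{7 + 5} \left(\left(-28\right) \left(-5\right) 11\right) = - \frac{9}{12} \cdot 1540 = \left(-9\right) \frac{1}{12} \cdot 1540 = \left(- \frac{3}{4}\right) 1540 = -1155$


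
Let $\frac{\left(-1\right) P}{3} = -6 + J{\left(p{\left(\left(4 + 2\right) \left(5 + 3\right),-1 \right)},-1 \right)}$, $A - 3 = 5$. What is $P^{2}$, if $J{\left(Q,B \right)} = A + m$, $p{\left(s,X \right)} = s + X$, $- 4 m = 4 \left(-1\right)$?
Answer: $81$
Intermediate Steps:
$A = 8$ ($A = 3 + 5 = 8$)
$m = 1$ ($m = - \frac{4 \left(-1\right)}{4} = \left(- \frac{1}{4}\right) \left(-4\right) = 1$)
$p{\left(s,X \right)} = X + s$
$J{\left(Q,B \right)} = 9$ ($J{\left(Q,B \right)} = 8 + 1 = 9$)
$P = -9$ ($P = - 3 \left(-6 + 9\right) = \left(-3\right) 3 = -9$)
$P^{2} = \left(-9\right)^{2} = 81$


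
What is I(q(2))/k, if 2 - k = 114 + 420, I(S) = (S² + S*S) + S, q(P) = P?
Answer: -5/266 ≈ -0.018797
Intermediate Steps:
I(S) = S + 2*S² (I(S) = (S² + S²) + S = 2*S² + S = S + 2*S²)
k = -532 (k = 2 - (114 + 420) = 2 - 1*534 = 2 - 534 = -532)
I(q(2))/k = (2*(1 + 2*2))/(-532) = (2*(1 + 4))*(-1/532) = (2*5)*(-1/532) = 10*(-1/532) = -5/266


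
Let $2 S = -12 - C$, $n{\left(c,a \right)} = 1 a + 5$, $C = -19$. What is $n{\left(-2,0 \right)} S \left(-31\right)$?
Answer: $- \frac{1085}{2} \approx -542.5$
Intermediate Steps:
$n{\left(c,a \right)} = 5 + a$ ($n{\left(c,a \right)} = a + 5 = 5 + a$)
$S = \frac{7}{2}$ ($S = \frac{-12 - -19}{2} = \frac{-12 + 19}{2} = \frac{1}{2} \cdot 7 = \frac{7}{2} \approx 3.5$)
$n{\left(-2,0 \right)} S \left(-31\right) = \left(5 + 0\right) \frac{7}{2} \left(-31\right) = 5 \cdot \frac{7}{2} \left(-31\right) = \frac{35}{2} \left(-31\right) = - \frac{1085}{2}$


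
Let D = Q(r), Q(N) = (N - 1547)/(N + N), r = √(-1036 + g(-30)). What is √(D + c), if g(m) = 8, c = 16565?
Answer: √(4376538838 + 397579*I*√257)/514 ≈ 128.71 + 0.09372*I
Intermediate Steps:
r = 2*I*√257 (r = √(-1036 + 8) = √(-1028) = 2*I*√257 ≈ 32.062*I)
Q(N) = (-1547 + N)/(2*N) (Q(N) = (-1547 + N)/((2*N)) = (-1547 + N)*(1/(2*N)) = (-1547 + N)/(2*N))
D = -I*√257*(-1547 + 2*I*√257)/1028 (D = (-1547 + 2*I*√257)/(2*((2*I*√257))) = (-I*√257/514)*(-1547 + 2*I*√257)/2 = -I*√257*(-1547 + 2*I*√257)/1028 ≈ 0.5 + 24.125*I)
√(D + c) = √((½ + 1547*I*√257/1028) + 16565) = √(33131/2 + 1547*I*√257/1028)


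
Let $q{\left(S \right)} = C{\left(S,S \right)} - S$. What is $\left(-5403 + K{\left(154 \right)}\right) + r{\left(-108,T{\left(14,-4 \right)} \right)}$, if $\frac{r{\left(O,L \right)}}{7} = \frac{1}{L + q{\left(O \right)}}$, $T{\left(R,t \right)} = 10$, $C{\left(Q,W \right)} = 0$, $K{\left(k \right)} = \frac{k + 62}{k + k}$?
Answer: $- \frac{49084747}{9086} \approx -5402.2$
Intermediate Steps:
$K{\left(k \right)} = \frac{62 + k}{2 k}$
$q{\left(S \right)} = - S$ ($q{\left(S \right)} = 0 - S = - S$)
$r{\left(O,L \right)} = \frac{7}{L - O}$
$\left(-5403 + K{\left(154 \right)}\right) + r{\left(-108,T{\left(14,-4 \right)} \right)} = \left(-5403 + \frac{62 + 154}{2 \cdot 154}\right) + \frac{7}{10 - -108} = \left(-5403 + \frac{1}{2} \cdot \frac{1}{154} \cdot 216\right) + \frac{7}{10 + 108} = \left(-5403 + \frac{54}{77}\right) + \frac{7}{118} = - \frac{415977}{77} + 7 \cdot \frac{1}{118} = - \frac{415977}{77} + \frac{7}{118} = - \frac{49084747}{9086}$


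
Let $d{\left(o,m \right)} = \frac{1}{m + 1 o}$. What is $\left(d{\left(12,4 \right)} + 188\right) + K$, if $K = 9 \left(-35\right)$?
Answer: $- \frac{2031}{16} \approx -126.94$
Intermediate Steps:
$K = -315$
$d{\left(o,m \right)} = \frac{1}{m + o}$
$\left(d{\left(12,4 \right)} + 188\right) + K = \left(\frac{1}{4 + 12} + 188\right) - 315 = \left(\frac{1}{16} + 188\right) - 315 = \frac{3009}{16} - 315 = - \frac{2031}{16}$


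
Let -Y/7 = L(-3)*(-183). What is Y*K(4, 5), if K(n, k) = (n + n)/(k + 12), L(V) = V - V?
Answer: 0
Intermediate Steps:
L(V) = 0
K(n, k) = 2*n/(12 + k) (K(n, k) = (2*n)/(12 + k) = 2*n/(12 + k))
Y = 0 (Y = -0*(-183) = -7*0 = 0)
Y*K(4, 5) = 0*(2*4/(12 + 5)) = 0*(2*4/17) = 0*(2*4*(1/17)) = 0*(8/17) = 0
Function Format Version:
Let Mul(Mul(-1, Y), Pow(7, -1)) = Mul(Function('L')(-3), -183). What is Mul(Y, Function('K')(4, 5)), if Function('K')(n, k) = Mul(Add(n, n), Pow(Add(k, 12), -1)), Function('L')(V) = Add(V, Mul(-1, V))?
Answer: 0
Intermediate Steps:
Function('L')(V) = 0
Function('K')(n, k) = Mul(2, n, Pow(Add(12, k), -1)) (Function('K')(n, k) = Mul(Mul(2, n), Pow(Add(12, k), -1)) = Mul(2, n, Pow(Add(12, k), -1)))
Y = 0 (Y = Mul(-7, Mul(0, -183)) = Mul(-7, 0) = 0)
Mul(Y, Function('K')(4, 5)) = Mul(0, Mul(2, 4, Pow(Add(12, 5), -1))) = Mul(0, Mul(2, 4, Pow(17, -1))) = Mul(0, Mul(2, 4, Rational(1, 17))) = Mul(0, Rational(8, 17)) = 0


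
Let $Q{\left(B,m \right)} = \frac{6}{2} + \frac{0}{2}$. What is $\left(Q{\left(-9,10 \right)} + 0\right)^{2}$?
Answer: $9$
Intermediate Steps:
$Q{\left(B,m \right)} = 3$ ($Q{\left(B,m \right)} = 6 \cdot \frac{1}{2} + 0 \cdot \frac{1}{2} = 3 + 0 = 3$)
$\left(Q{\left(-9,10 \right)} + 0\right)^{2} = \left(3 + 0\right)^{2} = 3^{2} = 9$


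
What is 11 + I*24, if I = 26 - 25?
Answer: 35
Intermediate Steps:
I = 1
11 + I*24 = 11 + 1*24 = 11 + 24 = 35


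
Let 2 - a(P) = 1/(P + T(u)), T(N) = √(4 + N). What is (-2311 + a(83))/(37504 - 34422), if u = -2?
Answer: -7951083/10612867 + √2/21225734 ≈ -0.74919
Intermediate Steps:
a(P) = 2 - 1/(P + √2) (a(P) = 2 - 1/(P + √(4 - 2)) = 2 - 1/(P + √2))
(-2311 + a(83))/(37504 - 34422) = (-2311 + (-1 + 2*83 + 2*√2)/(83 + √2))/(37504 - 34422) = (-2311 + (-1 + 166 + 2*√2)/(83 + √2))/3082 = (-2311 + (165 + 2*√2)/(83 + √2))*(1/3082) = -2311/3082 + (165 + 2*√2)/(3082*(83 + √2))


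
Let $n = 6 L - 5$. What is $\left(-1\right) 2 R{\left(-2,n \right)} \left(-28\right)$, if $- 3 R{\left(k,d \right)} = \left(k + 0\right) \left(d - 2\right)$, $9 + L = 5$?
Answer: $- \frac{3472}{3} \approx -1157.3$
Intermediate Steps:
$L = -4$ ($L = -9 + 5 = -4$)
$n = -29$ ($n = 6 \left(-4\right) - 5 = -24 - 5 = -29$)
$R{\left(k,d \right)} = - \frac{k \left(-2 + d\right)}{3}$ ($R{\left(k,d \right)} = - \frac{\left(k + 0\right) \left(d - 2\right)}{3} = - \frac{k \left(-2 + d\right)}{3}$)
$\left(-1\right) 2 R{\left(-2,n \right)} \left(-28\right) = \left(-1\right) 2 \cdot \frac{1}{3} \left(-2\right) \left(2 - -29\right) \left(-28\right) = - 2 \cdot \frac{1}{3} \left(-2\right) \left(2 + 29\right) \left(-28\right) = - 2 \cdot \frac{1}{3} \left(-2\right) 31 \left(-28\right) = - 2 \left(\left(- \frac{62}{3}\right) \left(-28\right)\right) = \left(-2\right) \frac{1736}{3} = - \frac{3472}{3}$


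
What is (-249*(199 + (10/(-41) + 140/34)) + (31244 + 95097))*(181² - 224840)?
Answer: -10151438536070/697 ≈ -1.4564e+10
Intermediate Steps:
(-249*(199 + (10/(-41) + 140/34)) + (31244 + 95097))*(181² - 224840) = (-249*(199 + (10*(-1/41) + 140*(1/34))) + 126341)*(32761 - 224840) = (-249*(199 + (-10/41 + 70/17)) + 126341)*(-192079) = (-249*(199 + 2700/697) + 126341)*(-192079) = (-249*141403/697 + 126341)*(-192079) = (-35209347/697 + 126341)*(-192079) = (52850330/697)*(-192079) = -10151438536070/697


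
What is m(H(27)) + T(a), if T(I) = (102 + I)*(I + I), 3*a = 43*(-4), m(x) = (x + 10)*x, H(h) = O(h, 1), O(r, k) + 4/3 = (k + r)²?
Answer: 615272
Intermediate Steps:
O(r, k) = -4/3 + (k + r)²
H(h) = -4/3 + (1 + h)²
m(x) = x*(10 + x) (m(x) = (10 + x)*x = x*(10 + x))
a = -172/3 (a = (43*(-4))/3 = (⅓)*(-172) = -172/3 ≈ -57.333)
T(I) = 2*I*(102 + I) (T(I) = (102 + I)*(2*I) = 2*I*(102 + I))
m(H(27)) + T(a) = (-4/3 + (1 + 27)²)*(10 + (-4/3 + (1 + 27)²)) + 2*(-172/3)*(102 - 172/3) = (-4/3 + 28²)*(10 + (-4/3 + 28²)) + 2*(-172/3)*(134/3) = (-4/3 + 784)*(10 + (-4/3 + 784)) - 46096/9 = 2348*(10 + 2348/3)/3 - 46096/9 = (2348/3)*(2378/3) - 46096/9 = 5583544/9 - 46096/9 = 615272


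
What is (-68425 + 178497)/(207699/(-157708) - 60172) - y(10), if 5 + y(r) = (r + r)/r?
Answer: 11110205449/9489813475 ≈ 1.1707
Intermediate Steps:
y(r) = -3 (y(r) = -5 + (r + r)/r = -5 + (2*r)/r = -5 + 2 = -3)
(-68425 + 178497)/(207699/(-157708) - 60172) - y(10) = (-68425 + 178497)/(207699/(-157708) - 60172) - 1*(-3) = 110072/(207699*(-1/157708) - 60172) + 3 = 110072/(-207699/157708 - 60172) + 3 = 110072/(-9489813475/157708) + 3 = 110072*(-157708/9489813475) + 3 = -17359234976/9489813475 + 3 = 11110205449/9489813475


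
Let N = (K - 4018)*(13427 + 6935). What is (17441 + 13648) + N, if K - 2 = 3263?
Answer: -15301497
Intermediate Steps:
K = 3265 (K = 2 + 3263 = 3265)
N = -15332586 (N = (3265 - 4018)*(13427 + 6935) = -753*20362 = -15332586)
(17441 + 13648) + N = (17441 + 13648) - 15332586 = 31089 - 15332586 = -15301497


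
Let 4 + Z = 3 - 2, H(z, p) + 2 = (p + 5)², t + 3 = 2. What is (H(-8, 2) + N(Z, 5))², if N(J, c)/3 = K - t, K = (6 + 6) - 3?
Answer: 5929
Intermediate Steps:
K = 9 (K = 12 - 3 = 9)
t = -1 (t = -3 + 2 = -1)
H(z, p) = -2 + (5 + p)² (H(z, p) = -2 + (p + 5)² = -2 + (5 + p)²)
Z = -3 (Z = -4 + (3 - 2) = -4 + 1 = -3)
N(J, c) = 30 (N(J, c) = 3*(9 - 1*(-1)) = 3*(9 + 1) = 3*10 = 30)
(H(-8, 2) + N(Z, 5))² = ((-2 + (5 + 2)²) + 30)² = ((-2 + 7²) + 30)² = ((-2 + 49) + 30)² = (47 + 30)² = 77² = 5929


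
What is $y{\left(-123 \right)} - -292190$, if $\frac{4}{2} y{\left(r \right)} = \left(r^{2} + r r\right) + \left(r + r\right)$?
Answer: $307196$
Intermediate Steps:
$y{\left(r \right)} = r + r^{2}$ ($y{\left(r \right)} = \frac{\left(r^{2} + r r\right) + \left(r + r\right)}{2} = \frac{\left(r^{2} + r^{2}\right) + 2 r}{2} = \frac{2 r^{2} + 2 r}{2} = \frac{2 r + 2 r^{2}}{2} = r + r^{2}$)
$y{\left(-123 \right)} - -292190 = - 123 \left(1 - 123\right) - -292190 = \left(-123\right) \left(-122\right) + 292190 = 15006 + 292190 = 307196$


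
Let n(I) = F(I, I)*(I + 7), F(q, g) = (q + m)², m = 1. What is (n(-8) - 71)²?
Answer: 14400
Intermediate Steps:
F(q, g) = (1 + q)² (F(q, g) = (q + 1)² = (1 + q)²)
n(I) = (1 + I)²*(7 + I) (n(I) = (1 + I)²*(I + 7) = (1 + I)²*(7 + I))
(n(-8) - 71)² = ((1 - 8)²*(7 - 8) - 71)² = ((-7)²*(-1) - 71)² = (49*(-1) - 71)² = (-49 - 71)² = (-120)² = 14400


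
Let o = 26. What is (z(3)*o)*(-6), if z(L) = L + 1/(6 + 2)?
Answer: -975/2 ≈ -487.50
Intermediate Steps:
z(L) = ⅛ + L (z(L) = L + 1/8 = L + ⅛ = ⅛ + L)
(z(3)*o)*(-6) = ((⅛ + 3)*26)*(-6) = ((25/8)*26)*(-6) = (325/4)*(-6) = -975/2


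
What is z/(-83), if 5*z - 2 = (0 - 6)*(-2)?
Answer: -14/415 ≈ -0.033735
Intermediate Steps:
z = 14/5 (z = ⅖ + ((0 - 6)*(-2))/5 = ⅖ + (-6*(-2))/5 = ⅖ + (⅕)*12 = ⅖ + 12/5 = 14/5 ≈ 2.8000)
z/(-83) = (14/5)/(-83) = -1/83*14/5 = -14/415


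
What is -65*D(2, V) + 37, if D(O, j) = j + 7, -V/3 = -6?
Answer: -1588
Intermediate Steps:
V = 18 (V = -3*(-6) = 18)
D(O, j) = 7 + j
-65*D(2, V) + 37 = -65*(7 + 18) + 37 = -65*25 + 37 = -1625 + 37 = -1588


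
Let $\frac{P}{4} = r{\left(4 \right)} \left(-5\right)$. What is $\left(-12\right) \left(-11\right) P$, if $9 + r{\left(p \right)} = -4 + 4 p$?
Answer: $-7920$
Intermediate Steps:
$r{\left(p \right)} = -13 + 4 p$ ($r{\left(p \right)} = -9 + \left(-4 + 4 p\right) = -13 + 4 p$)
$P = -60$ ($P = 4 \left(-13 + 4 \cdot 4\right) \left(-5\right) = 4 \left(-13 + 16\right) \left(-5\right) = 4 \cdot 3 \left(-5\right) = 4 \left(-15\right) = -60$)
$\left(-12\right) \left(-11\right) P = \left(-12\right) \left(-11\right) \left(-60\right) = 132 \left(-60\right) = -7920$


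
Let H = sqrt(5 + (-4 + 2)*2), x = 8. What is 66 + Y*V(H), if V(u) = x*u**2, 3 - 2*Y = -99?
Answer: 474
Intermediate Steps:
Y = 51 (Y = 3/2 - 1/2*(-99) = 3/2 + 99/2 = 51)
H = 1 (H = sqrt(5 - 2*2) = sqrt(5 - 4) = sqrt(1) = 1)
V(u) = 8*u**2
66 + Y*V(H) = 66 + 51*(8*1**2) = 66 + 51*(8*1) = 66 + 51*8 = 66 + 408 = 474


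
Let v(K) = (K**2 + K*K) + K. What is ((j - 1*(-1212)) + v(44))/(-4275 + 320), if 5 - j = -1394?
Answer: -6527/3955 ≈ -1.6503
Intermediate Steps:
j = 1399 (j = 5 - 1*(-1394) = 5 + 1394 = 1399)
v(K) = K + 2*K**2 (v(K) = (K**2 + K**2) + K = 2*K**2 + K = K + 2*K**2)
((j - 1*(-1212)) + v(44))/(-4275 + 320) = ((1399 - 1*(-1212)) + 44*(1 + 2*44))/(-4275 + 320) = ((1399 + 1212) + 44*(1 + 88))/(-3955) = (2611 + 44*89)*(-1/3955) = (2611 + 3916)*(-1/3955) = 6527*(-1/3955) = -6527/3955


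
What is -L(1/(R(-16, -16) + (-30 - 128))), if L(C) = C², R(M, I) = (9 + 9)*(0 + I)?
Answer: -1/198916 ≈ -5.0273e-6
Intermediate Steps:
R(M, I) = 18*I
-L(1/(R(-16, -16) + (-30 - 128))) = -(1/(18*(-16) + (-30 - 128)))² = -(1/(-288 - 158))² = -(1/(-446))² = -(-1/446)² = -1*1/198916 = -1/198916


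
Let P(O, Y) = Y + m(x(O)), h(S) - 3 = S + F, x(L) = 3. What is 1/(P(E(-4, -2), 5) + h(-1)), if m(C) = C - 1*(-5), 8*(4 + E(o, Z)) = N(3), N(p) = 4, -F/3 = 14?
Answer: -1/27 ≈ -0.037037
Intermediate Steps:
F = -42 (F = -3*14 = -42)
E(o, Z) = -7/2 (E(o, Z) = -4 + (⅛)*4 = -4 + ½ = -7/2)
h(S) = -39 + S (h(S) = 3 + (S - 42) = 3 + (-42 + S) = -39 + S)
m(C) = 5 + C (m(C) = C + 5 = 5 + C)
P(O, Y) = 8 + Y (P(O, Y) = Y + (5 + 3) = Y + 8 = 8 + Y)
1/(P(E(-4, -2), 5) + h(-1)) = 1/((8 + 5) + (-39 - 1)) = 1/(13 - 40) = 1/(-27) = -1/27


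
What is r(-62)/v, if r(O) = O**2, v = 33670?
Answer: 1922/16835 ≈ 0.11417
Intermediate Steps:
r(-62)/v = (-62)**2/33670 = 3844*(1/33670) = 1922/16835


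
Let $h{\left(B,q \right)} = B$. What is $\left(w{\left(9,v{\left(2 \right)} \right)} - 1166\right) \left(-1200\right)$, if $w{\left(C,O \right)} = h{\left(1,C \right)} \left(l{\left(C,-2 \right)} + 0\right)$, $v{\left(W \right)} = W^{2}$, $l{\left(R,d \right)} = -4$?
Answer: $1404000$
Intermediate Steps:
$w{\left(C,O \right)} = -4$ ($w{\left(C,O \right)} = 1 \left(-4 + 0\right) = 1 \left(-4\right) = -4$)
$\left(w{\left(9,v{\left(2 \right)} \right)} - 1166\right) \left(-1200\right) = \left(-4 - 1166\right) \left(-1200\right) = \left(-1170\right) \left(-1200\right) = 1404000$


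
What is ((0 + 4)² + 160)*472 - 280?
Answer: 82792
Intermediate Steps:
((0 + 4)² + 160)*472 - 280 = (4² + 160)*472 - 280 = (16 + 160)*472 - 280 = 176*472 - 280 = 83072 - 280 = 82792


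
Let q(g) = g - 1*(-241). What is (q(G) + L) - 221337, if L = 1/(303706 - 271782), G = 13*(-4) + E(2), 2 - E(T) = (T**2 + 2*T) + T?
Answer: -7060184143/31924 ≈ -2.2116e+5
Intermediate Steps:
E(T) = 2 - T**2 - 3*T (E(T) = 2 - ((T**2 + 2*T) + T) = 2 - (T**2 + 3*T) = 2 + (-T**2 - 3*T) = 2 - T**2 - 3*T)
G = -60 (G = 13*(-4) + (2 - 1*2**2 - 3*2) = -52 + (2 - 1*4 - 6) = -52 + (2 - 4 - 6) = -52 - 8 = -60)
q(g) = 241 + g (q(g) = g + 241 = 241 + g)
L = 1/31924 ≈ 3.1324e-5
(q(G) + L) - 221337 = ((241 - 60) + 1/31924) - 221337 = (181 + 1/31924) - 221337 = 5778245/31924 - 221337 = -7060184143/31924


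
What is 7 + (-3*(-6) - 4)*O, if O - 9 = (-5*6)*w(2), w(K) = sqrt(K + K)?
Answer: -707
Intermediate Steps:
w(K) = sqrt(2)*sqrt(K) (w(K) = sqrt(2*K) = sqrt(2)*sqrt(K))
O = -51 (O = 9 + (-5*6)*(sqrt(2)*sqrt(2)) = 9 - 30*2 = 9 - 60 = -51)
7 + (-3*(-6) - 4)*O = 7 + (-3*(-6) - 4)*(-51) = 7 + (18 - 4)*(-51) = 7 + 14*(-51) = 7 - 714 = -707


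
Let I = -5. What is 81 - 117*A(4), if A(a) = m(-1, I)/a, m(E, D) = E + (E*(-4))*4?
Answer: -1431/4 ≈ -357.75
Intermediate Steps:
m(E, D) = -15*E (m(E, D) = E - 4*E*4 = E - 16*E = -15*E)
A(a) = 15/a (A(a) = (-15*(-1))/a = 15/a)
81 - 117*A(4) = 81 - 1755/4 = -1431/4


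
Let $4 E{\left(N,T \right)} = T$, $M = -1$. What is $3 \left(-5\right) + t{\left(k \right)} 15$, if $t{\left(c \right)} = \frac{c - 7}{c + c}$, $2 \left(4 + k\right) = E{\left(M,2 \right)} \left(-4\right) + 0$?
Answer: $3$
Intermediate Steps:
$E{\left(N,T \right)} = \frac{T}{4}$
$k = -5$ ($k = -4 + \frac{\frac{1}{4} \cdot 2 \left(-4\right) + 0}{2} = -4 + \frac{\frac{1}{2} \left(-4\right) + 0}{2} = -4 + \frac{-2 + 0}{2} = -4 + \frac{1}{2} \left(-2\right) = -4 - 1 = -5$)
$t{\left(c \right)} = \frac{-7 + c}{2 c}$
$3 \left(-5\right) + t{\left(k \right)} 15 = 3 \left(-5\right) + \frac{-7 - 5}{2 \left(-5\right)} 15 = -15 + \frac{1}{2} \left(- \frac{1}{5}\right) \left(-12\right) 15 = -15 + \frac{6}{5} \cdot 15 = -15 + 18 = 3$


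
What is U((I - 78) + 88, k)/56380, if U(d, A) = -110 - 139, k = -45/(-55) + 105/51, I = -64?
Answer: -249/56380 ≈ -0.0044165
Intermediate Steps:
k = 538/187 (k = -45*(-1/55) + 105*(1/51) = 9/11 + 35/17 = 538/187 ≈ 2.8770)
U(d, A) = -249
U((I - 78) + 88, k)/56380 = -249/56380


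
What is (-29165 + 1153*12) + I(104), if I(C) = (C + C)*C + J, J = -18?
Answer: 6285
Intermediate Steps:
I(C) = -18 + 2*C**2 (I(C) = (C + C)*C - 18 = (2*C)*C - 18 = 2*C**2 - 18 = -18 + 2*C**2)
(-29165 + 1153*12) + I(104) = (-29165 + 1153*12) + (-18 + 2*104**2) = (-29165 + 13836) + (-18 + 2*10816) = -15329 + (-18 + 21632) = -15329 + 21614 = 6285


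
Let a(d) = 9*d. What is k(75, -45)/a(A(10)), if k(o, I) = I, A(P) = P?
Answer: -1/2 ≈ -0.50000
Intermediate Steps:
k(75, -45)/a(A(10)) = -45/(9*10) = -45/90 = -45*1/90 = -1/2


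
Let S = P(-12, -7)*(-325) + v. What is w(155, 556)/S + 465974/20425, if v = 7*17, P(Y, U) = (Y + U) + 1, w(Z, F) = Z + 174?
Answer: 59321673/2593975 ≈ 22.869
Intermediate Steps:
w(Z, F) = 174 + Z
P(Y, U) = 1 + U + Y (P(Y, U) = (U + Y) + 1 = 1 + U + Y)
v = 119
S = 5969 (S = (1 - 7 - 12)*(-325) + 119 = -18*(-325) + 119 = 5850 + 119 = 5969)
w(155, 556)/S + 465974/20425 = (174 + 155)/5969 + 465974/20425 = 329*(1/5969) + 465974*(1/20425) = 7/127 + 465974/20425 = 59321673/2593975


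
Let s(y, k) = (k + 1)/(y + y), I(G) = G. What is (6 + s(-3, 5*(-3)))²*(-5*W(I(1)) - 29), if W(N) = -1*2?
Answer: -11875/9 ≈ -1319.4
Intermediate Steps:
s(y, k) = (1 + k)/(2*y) (s(y, k) = (1 + k)/((2*y)) = (1 + k)*(1/(2*y)) = (1 + k)/(2*y))
W(N) = -2
(6 + s(-3, 5*(-3)))²*(-5*W(I(1)) - 29) = (6 + (½)*(1 + 5*(-3))/(-3))²*(-5*(-2) - 29) = (6 + (½)*(-⅓)*(1 - 15))²*(10 - 29) = (6 + (½)*(-⅓)*(-14))²*(-19) = (6 + 7/3)²*(-19) = (25/3)²*(-19) = (625/9)*(-19) = -11875/9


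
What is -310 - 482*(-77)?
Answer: 36804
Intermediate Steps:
-310 - 482*(-77) = -310 + 37114 = 36804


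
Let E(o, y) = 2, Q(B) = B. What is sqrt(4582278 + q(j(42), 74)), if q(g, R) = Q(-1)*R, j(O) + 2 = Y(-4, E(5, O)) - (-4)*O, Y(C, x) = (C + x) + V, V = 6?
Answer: 2*sqrt(1145551) ≈ 2140.6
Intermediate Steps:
Y(C, x) = 6 + C + x (Y(C, x) = (C + x) + 6 = 6 + C + x)
j(O) = 2 + 4*O (j(O) = -2 + ((6 - 4 + 2) - (-4)*O) = -2 + (4 + 4*O) = 2 + 4*O)
q(g, R) = -R
sqrt(4582278 + q(j(42), 74)) = sqrt(4582278 - 1*74) = sqrt(4582278 - 74) = sqrt(4582204) = 2*sqrt(1145551)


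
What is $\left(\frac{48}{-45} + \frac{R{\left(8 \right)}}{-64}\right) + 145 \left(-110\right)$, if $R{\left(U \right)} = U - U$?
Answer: $- \frac{239266}{15} \approx -15951.0$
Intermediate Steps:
$R{\left(U \right)} = 0$
$\left(\frac{48}{-45} + \frac{R{\left(8 \right)}}{-64}\right) + 145 \left(-110\right) = \left(\frac{48}{-45} + \frac{0}{-64}\right) + 145 \left(-110\right) = \left(48 \left(- \frac{1}{45}\right) + 0 \left(- \frac{1}{64}\right)\right) - 15950 = \left(- \frac{16}{15} + 0\right) - 15950 = - \frac{16}{15} - 15950 = - \frac{239266}{15}$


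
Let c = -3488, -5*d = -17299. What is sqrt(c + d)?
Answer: I*sqrt(705)/5 ≈ 5.3104*I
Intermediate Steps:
d = 17299/5 (d = -1/5*(-17299) = 17299/5 ≈ 3459.8)
sqrt(c + d) = sqrt(-3488 + 17299/5) = sqrt(-141/5) = I*sqrt(705)/5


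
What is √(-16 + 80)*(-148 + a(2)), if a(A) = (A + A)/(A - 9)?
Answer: -8320/7 ≈ -1188.6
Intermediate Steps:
a(A) = 2*A/(-9 + A) (a(A) = (2*A)/(-9 + A) = 2*A/(-9 + A))
√(-16 + 80)*(-148 + a(2)) = √(-16 + 80)*(-148 + 2*2/(-9 + 2)) = √64*(-148 + 2*2/(-7)) = 8*(-148 + 2*2*(-⅐)) = 8*(-148 - 4/7) = 8*(-1040/7) = -8320/7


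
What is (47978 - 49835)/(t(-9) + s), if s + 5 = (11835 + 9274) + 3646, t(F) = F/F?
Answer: -1857/24751 ≈ -0.075027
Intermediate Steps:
t(F) = 1
s = 24750 (s = -5 + ((11835 + 9274) + 3646) = -5 + (21109 + 3646) = -5 + 24755 = 24750)
(47978 - 49835)/(t(-9) + s) = (47978 - 49835)/(1 + 24750) = -1857/24751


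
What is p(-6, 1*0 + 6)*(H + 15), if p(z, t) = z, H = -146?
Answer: 786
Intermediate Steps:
p(-6, 1*0 + 6)*(H + 15) = -6*(-146 + 15) = -6*(-131) = 786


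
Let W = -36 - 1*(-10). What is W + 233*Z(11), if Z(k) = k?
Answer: 2537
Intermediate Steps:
W = -26 (W = -36 + 10 = -26)
W + 233*Z(11) = -26 + 233*11 = -26 + 2563 = 2537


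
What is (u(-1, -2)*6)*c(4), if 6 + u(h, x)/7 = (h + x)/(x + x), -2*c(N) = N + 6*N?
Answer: 3087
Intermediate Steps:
c(N) = -7*N/2 (c(N) = -(N + 6*N)/2 = -7*N/2)
u(h, x) = -42 + 7*(h + x)/(2*x) (u(h, x) = -42 + 7*((h + x)/(x + x)) = -42 + 7*((h + x)/((2*x))) = -42 + 7*((h + x)*(1/(2*x))) = -42 + 7*((h + x)/(2*x)) = -42 + 7*(h + x)/(2*x))
(u(-1, -2)*6)*c(4) = (((7/2)*(-1 - 11*(-2))/(-2))*6)*(-7/2*4) = (((7/2)*(-½)*(-1 + 22))*6)*(-14) = (((7/2)*(-½)*21)*6)*(-14) = -147/4*6*(-14) = -441/2*(-14) = 3087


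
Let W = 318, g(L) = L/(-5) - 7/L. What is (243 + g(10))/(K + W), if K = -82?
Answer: 2403/2360 ≈ 1.0182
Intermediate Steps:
g(L) = -7/L - L/5 (g(L) = L*(-⅕) - 7/L = -L/5 - 7/L = -7/L - L/5)
(243 + g(10))/(K + W) = (243 + (-7/10 - ⅕*10))/(-82 + 318) = (243 + (-7*⅒ - 2))/236 = (243 + (-7/10 - 2))*(1/236) = (243 - 27/10)*(1/236) = (2403/10)*(1/236) = 2403/2360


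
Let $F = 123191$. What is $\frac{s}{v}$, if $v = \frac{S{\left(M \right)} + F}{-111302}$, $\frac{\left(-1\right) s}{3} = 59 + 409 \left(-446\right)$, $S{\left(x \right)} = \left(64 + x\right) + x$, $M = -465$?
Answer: $- \frac{4059295242}{8155} \approx -4.9777 \cdot 10^{5}$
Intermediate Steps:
$S{\left(x \right)} = 64 + 2 x$
$s = 547065$ ($s = - 3 \left(59 + 409 \left(-446\right)\right) = - 3 \left(59 - 182414\right) = \left(-3\right) \left(-182355\right) = 547065$)
$v = - \frac{122325}{111302}$ ($v = \frac{\left(64 + 2 \left(-465\right)\right) + 123191}{-111302} = \left(\left(64 - 930\right) + 123191\right) \left(- \frac{1}{111302}\right) = \left(-866 + 123191\right) \left(- \frac{1}{111302}\right) = 122325 \left(- \frac{1}{111302}\right) = - \frac{122325}{111302} \approx -1.099$)
$\frac{s}{v} = \frac{547065}{- \frac{122325}{111302}} = 547065 \left(- \frac{111302}{122325}\right) = - \frac{4059295242}{8155}$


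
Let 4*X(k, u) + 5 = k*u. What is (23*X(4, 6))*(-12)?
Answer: -1311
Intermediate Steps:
X(k, u) = -5/4 + k*u/4 (X(k, u) = -5/4 + (k*u)/4 = -5/4 + k*u/4)
(23*X(4, 6))*(-12) = (23*(-5/4 + (¼)*4*6))*(-12) = (23*(-5/4 + 6))*(-12) = (23*(19/4))*(-12) = (437/4)*(-12) = -1311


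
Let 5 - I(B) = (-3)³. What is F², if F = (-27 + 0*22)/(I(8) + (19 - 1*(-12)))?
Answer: 9/49 ≈ 0.18367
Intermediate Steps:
I(B) = 32 (I(B) = 5 - 1*(-3)³ = 5 - 1*(-27) = 5 + 27 = 32)
F = -3/7 (F = (-27 + 0*22)/(32 + (19 - 1*(-12))) = (-27 + 0)/(32 + (19 + 12)) = -27/(32 + 31) = -27/63 = -27*1/63 = -3/7 ≈ -0.42857)
F² = (-3/7)² = 9/49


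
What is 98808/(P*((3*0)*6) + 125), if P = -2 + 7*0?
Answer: 98808/125 ≈ 790.46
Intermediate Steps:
P = -2 (P = -2 + 0 = -2)
98808/(P*((3*0)*6) + 125) = 98808/(-2*3*0*6 + 125) = 98808/(-0*6 + 125) = 98808/(-2*0 + 125) = 98808/(0 + 125) = 98808/125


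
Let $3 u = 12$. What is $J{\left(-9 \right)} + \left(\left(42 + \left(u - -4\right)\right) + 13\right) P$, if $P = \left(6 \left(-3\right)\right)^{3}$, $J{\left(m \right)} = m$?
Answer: $-367425$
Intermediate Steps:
$u = 4$ ($u = \frac{1}{3} \cdot 12 = 4$)
$P = -5832$ ($P = \left(-18\right)^{3} = -5832$)
$J{\left(-9 \right)} + \left(\left(42 + \left(u - -4\right)\right) + 13\right) P = -9 + \left(\left(42 + \left(4 - -4\right)\right) + 13\right) \left(-5832\right) = -9 + \left(\left(42 + \left(4 + 4\right)\right) + 13\right) \left(-5832\right) = -9 + \left(\left(42 + 8\right) + 13\right) \left(-5832\right) = -9 + \left(50 + 13\right) \left(-5832\right) = -9 + 63 \left(-5832\right) = -9 - 367416 = -367425$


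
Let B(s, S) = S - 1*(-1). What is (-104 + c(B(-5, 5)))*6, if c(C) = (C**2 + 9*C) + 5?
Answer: -54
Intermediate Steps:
B(s, S) = 1 + S (B(s, S) = S + 1 = 1 + S)
c(C) = 5 + C**2 + 9*C
(-104 + c(B(-5, 5)))*6 = (-104 + (5 + (1 + 5)**2 + 9*(1 + 5)))*6 = (-104 + (5 + 6**2 + 9*6))*6 = (-104 + (5 + 36 + 54))*6 = (-104 + 95)*6 = -9*6 = -54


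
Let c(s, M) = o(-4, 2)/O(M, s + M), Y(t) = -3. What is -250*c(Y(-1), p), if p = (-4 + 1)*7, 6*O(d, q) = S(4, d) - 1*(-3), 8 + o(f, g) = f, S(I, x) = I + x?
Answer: -9000/7 ≈ -1285.7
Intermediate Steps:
o(f, g) = -8 + f
O(d, q) = 7/6 + d/6 (O(d, q) = ((4 + d) - 1*(-3))/6 = ((4 + d) + 3)/6 = (7 + d)/6 = 7/6 + d/6)
p = -21 (p = -3*7 = -21)
c(s, M) = -12/(7/6 + M/6) (c(s, M) = (-8 - 4)/(7/6 + M/6) = -12/(7/6 + M/6))
-250*c(Y(-1), p) = -(-18000)/(7 - 21) = -(-18000)/(-14) = -(-18000)*(-1)/14 = -250*36/7 = -9000/7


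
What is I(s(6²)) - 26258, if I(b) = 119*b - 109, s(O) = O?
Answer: -22083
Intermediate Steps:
I(b) = -109 + 119*b
I(s(6²)) - 26258 = (-109 + 119*6²) - 26258 = (-109 + 119*36) - 26258 = (-109 + 4284) - 26258 = 4175 - 26258 = -22083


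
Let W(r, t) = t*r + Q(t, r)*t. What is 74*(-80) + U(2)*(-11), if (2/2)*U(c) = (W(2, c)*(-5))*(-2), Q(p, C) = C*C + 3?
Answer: -7900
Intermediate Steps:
Q(p, C) = 3 + C² (Q(p, C) = C² + 3 = 3 + C²)
W(r, t) = r*t + t*(3 + r²) (W(r, t) = t*r + (3 + r²)*t = r*t + t*(3 + r²))
U(c) = 90*c (U(c) = ((c*(3 + 2 + 2²))*(-5))*(-2) = ((c*(3 + 2 + 4))*(-5))*(-2) = ((c*9)*(-5))*(-2) = ((9*c)*(-5))*(-2) = -45*c*(-2) = 90*c)
74*(-80) + U(2)*(-11) = 74*(-80) + (90*2)*(-11) = -5920 + 180*(-11) = -5920 - 1980 = -7900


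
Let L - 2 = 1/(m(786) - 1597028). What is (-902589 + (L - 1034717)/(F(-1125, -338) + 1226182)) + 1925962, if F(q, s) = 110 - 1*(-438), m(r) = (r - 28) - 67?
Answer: 1002021792932209387/979137244005 ≈ 1.0234e+6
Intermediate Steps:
m(r) = -95 + r (m(r) = (-28 + r) - 67 = -95 + r)
L = 3192673/1596337 (L = 2 + 1/((-95 + 786) - 1597028) = 2 + 1/(691 - 1597028) = 2 + 1/(-1596337) = 2 - 1/1596337 = 3192673/1596337 ≈ 2.0000)
F(q, s) = 548 (F(q, s) = 110 + 438 = 548)
(-902589 + (L - 1034717)/(F(-1125, -338) + 1226182)) + 1925962 = (-902589 + (3192673/1596337 - 1034717)/(548 + 1226182)) + 1925962 = (-902589 - 1651753838956/1596337/1226730) + 1925962 = (-902589 - 1651753838956/1596337*1/1226730) + 1925962 = (-902589 - 825876919478/979137244005) + 1925962 = -883759331806148423/979137244005 + 1925962 = 1002021792932209387/979137244005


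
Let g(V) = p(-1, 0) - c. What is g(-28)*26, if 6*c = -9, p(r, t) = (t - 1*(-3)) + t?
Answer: 117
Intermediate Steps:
p(r, t) = 3 + 2*t (p(r, t) = (t + 3) + t = (3 + t) + t = 3 + 2*t)
c = -3/2 (c = (1/6)*(-9) = -3/2 ≈ -1.5000)
g(V) = 9/2 (g(V) = (3 + 2*0) - 1*(-3/2) = (3 + 0) + 3/2 = 3 + 3/2 = 9/2)
g(-28)*26 = (9/2)*26 = 117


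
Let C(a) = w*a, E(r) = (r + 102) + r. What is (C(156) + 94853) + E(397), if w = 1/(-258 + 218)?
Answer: 957451/10 ≈ 95745.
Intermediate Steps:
w = -1/40 (w = 1/(-40) = -1/40 ≈ -0.025000)
E(r) = 102 + 2*r (E(r) = (102 + r) + r = 102 + 2*r)
C(a) = -a/40
(C(156) + 94853) + E(397) = (-1/40*156 + 94853) + (102 + 2*397) = (-39/10 + 94853) + (102 + 794) = 948491/10 + 896 = 957451/10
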